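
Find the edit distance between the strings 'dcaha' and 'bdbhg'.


Building DP table for s1='dcaha' (len 5) and s2='bdbhg' (len 5):
       b  d  b  h  g
    0  1  2  3  4  5
  d 1  1  1  2  3  4
  c 2  2  2  2  3  4
  a 3  3  3  3  3  4
  h 4  4  4  4  3  4
  a 5  5  5  5  4  4
Edit distance = dp[5][5] = 4

4


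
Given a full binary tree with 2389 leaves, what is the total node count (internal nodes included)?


Leaf nodes (terminals): 2389
Internal nodes = n - 1 = 2389 - 1 = 2388
Total = leaves + internal = 2389 + 2388 = 4777

4777


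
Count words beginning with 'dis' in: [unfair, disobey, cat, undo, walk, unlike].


Checking each word for prefix 'dis':
  'unfair' -> no (count: 0)
  'disobey' -> YES, starts with 'dis' (count: 1)
  'cat' -> no (count: 1)
  'undo' -> no (count: 1)
  'walk' -> no (count: 1)
  'unlike' -> no (count: 1)
Total with prefix 'dis': 1

1


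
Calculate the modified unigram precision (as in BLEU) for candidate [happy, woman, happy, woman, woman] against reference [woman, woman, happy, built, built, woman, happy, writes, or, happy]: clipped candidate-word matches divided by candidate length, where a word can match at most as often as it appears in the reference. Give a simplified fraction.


Reference word counts: {'built': 2, 'happy': 3, 'or': 1, 'woman': 3, 'writes': 1}
Checking each candidate word (with clipping):
  'happy' -> in reference (ref count 3, used 1/3) -> match (matches: 1)
  'woman' -> in reference (ref count 3, used 1/3) -> match (matches: 2)
  'happy' -> in reference (ref count 3, used 2/3) -> match (matches: 3)
  'woman' -> in reference (ref count 3, used 2/3) -> match (matches: 4)
  'woman' -> in reference (ref count 3, used 3/3) -> match (matches: 5)
Clipped matches: 5, Candidate length: 5
Precision = 5/5 = 1

1


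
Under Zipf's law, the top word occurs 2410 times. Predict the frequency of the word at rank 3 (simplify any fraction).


Zipf's law: freq(rank) = f1 / rank
f1 = 2410, rank = 3
freq = 2410 / 3
GCD(2410, 3) = 1
Simplified: 2410/3

2410/3


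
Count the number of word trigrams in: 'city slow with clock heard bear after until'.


Word trigrams from [8] words:
  Trigram 1: (city slow with)
  Trigram 2: (slow with clock)
  Trigram 3: (with clock heard)
  Trigram 4: (clock heard bear)
  Trigram 5: (heard bear after)
  Trigram 6: (bear after until)
Total word trigrams: 8 - 2 = 6

6


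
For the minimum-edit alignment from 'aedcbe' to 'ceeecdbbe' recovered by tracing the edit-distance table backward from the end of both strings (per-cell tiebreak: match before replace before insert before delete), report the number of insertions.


Edit distance = 5. Backtracking from cell (6, 9) with preference match > replace > insert > delete,
then listing the resulting alignment 'aedcbe' -> 'ceeecdbbe' left to right:
  Step 1: insert 'c' [insertion #1]
  Step 2: insert 'e' [insertion #2]
  Step 3: replace a->e
  Step 4: keep 'e'
  Step 5: insert 'c' [insertion #3]
  Step 6: keep 'd'
  Step 7: replace c->b
  Step 8: keep 'b'
  Step 9: keep 'e'
Total insertions: 3

3


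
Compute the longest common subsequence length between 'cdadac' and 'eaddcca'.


DP table for LCS of 'cdadac' and 'eaddcca':
       e  a  d  d  c  c  a
    0  0  0  0  0  0  0  0
  c 0  0  0  0  0  1  1  1
  d 0  0  0  1  1  1  1  1
  a 0  0  1  1  1  1  1  2
  d 0  0  1  2  2  2  2  2
  a 0  0  1  2  2  2  2  3
  c 0  0  1  2  2  3  3  3
LCS: 'dda'
LCS length = 3

3


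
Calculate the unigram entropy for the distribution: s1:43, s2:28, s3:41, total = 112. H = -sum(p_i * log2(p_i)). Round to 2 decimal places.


Computing entropy H = -sum(p_i * log2(p_i)):
  s1: p = 43/112 = 0.3839, -p*log2(p) = 0.5302
  s2: p = 28/112 = 0.2500, -p*log2(p) = 0.5000
  s3: p = 41/112 = 0.3661, -p*log2(p) = 0.5307
H = sum of terms = 1.5609
Rounded to 2 decimals: 1.56

1.56


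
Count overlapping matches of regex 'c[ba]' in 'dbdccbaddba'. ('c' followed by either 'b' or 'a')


Pattern: c[ba] means 'c' followed by either 'b' or 'a'.
Scanning 'dbdccbaddba' position-by-position:
  Pos 0: window 'db' -> no
  Pos 1: window 'bd' -> no
  Pos 2: window 'dc' -> no
  Pos 3: window 'cc' -> no
  Pos 4: window 'cb' -> MATCH
  Pos 5: window 'ba' -> no
  Pos 6: window 'ad' -> no
  Pos 7: window 'dd' -> no
  Pos 8: window 'db' -> no
  Pos 9: window 'ba' -> no
  Pos 10: window 'a' -> no
Total matches: 1

1


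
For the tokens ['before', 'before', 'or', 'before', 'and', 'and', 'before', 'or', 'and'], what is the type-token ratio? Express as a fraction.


Tokens: 9
Unique types: ('and', 'before', 'or') = 3
TTR = 3/9
Simplify: divide both by 3 -> 1/3
TTR = 1/3

1/3


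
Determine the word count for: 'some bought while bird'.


Counting words by splitting on spaces:
  Word 1: 'some'
  Word 2: 'bought'
  Word 3: 'while'
  Word 4: 'bird'
Total words: 4

4


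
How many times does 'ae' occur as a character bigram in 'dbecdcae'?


Scanning 'dbecdcae' for bigram 'ae':
  Position 0: 'db' -> no
  Position 1: 'be' -> no
  Position 2: 'ec' -> no
  Position 3: 'cd' -> no
  Position 4: 'dc' -> no
  Position 5: 'ca' -> no
  Position 6: 'ae' -> MATCH
Total matches: 1

1


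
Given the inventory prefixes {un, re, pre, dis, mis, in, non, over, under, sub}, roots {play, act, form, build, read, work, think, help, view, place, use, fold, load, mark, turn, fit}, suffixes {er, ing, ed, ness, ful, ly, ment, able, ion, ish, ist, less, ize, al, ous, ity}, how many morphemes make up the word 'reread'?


Segmenting 'reread' against the inventory:
  're' -> prefix (morpheme 1)
  'read' -> root (morpheme 2)
Total morphemes: 2

2


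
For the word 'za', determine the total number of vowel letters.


Scanning each character of 'za':
  Position 1: 'z' -> consonant (running count: 0)
  Position 2: 'a' -> vowel (running count: 1)
Total vowels: 1

1


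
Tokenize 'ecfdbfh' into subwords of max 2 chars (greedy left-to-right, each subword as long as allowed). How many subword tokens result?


'ecfdbfh' has 7 characters.
Chunking with max size 2:
  Chunk 1: 'ec' (positions 0-1)
  Chunk 2: 'fd' (positions 2-3)
  Chunk 3: 'bf' (positions 4-5)
  Chunk 4: 'h' (positions 6-6)
Total chunks: ceil(7 / 2) = 4

4


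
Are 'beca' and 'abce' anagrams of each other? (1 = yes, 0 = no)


Sort characters of 'beca': 'abce'
Sort characters of 'abce': 'abce'
Sorted forms match -> they ARE anagrams
Result: 1

1


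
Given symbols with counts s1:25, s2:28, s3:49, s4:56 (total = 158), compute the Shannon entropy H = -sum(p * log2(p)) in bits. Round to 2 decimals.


Computing entropy H = -sum(p_i * log2(p_i)):
  s1: p = 25/158 = 0.1582, -p*log2(p) = 0.4209
  s2: p = 28/158 = 0.1772, -p*log2(p) = 0.4424
  s3: p = 49/158 = 0.3101, -p*log2(p) = 0.5238
  s4: p = 56/158 = 0.3544, -p*log2(p) = 0.5304
H = sum of terms = 1.9175
Rounded to 2 decimals: 1.92

1.92


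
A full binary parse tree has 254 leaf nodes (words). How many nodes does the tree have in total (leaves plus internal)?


Leaf nodes (terminals): 254
Internal nodes = n - 1 = 254 - 1 = 253
Total = leaves + internal = 254 + 253 = 507

507


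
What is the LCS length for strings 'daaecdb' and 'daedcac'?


DP table for LCS of 'daaecdb' and 'daedcac':
       d  a  e  d  c  a  c
    0  0  0  0  0  0  0  0
  d 0  1  1  1  1  1  1  1
  a 0  1  2  2  2  2  2  2
  a 0  1  2  2  2  2  3  3
  e 0  1  2  3  3  3  3  3
  c 0  1  2  3  3  4  4  4
  d 0  1  2  3  4  4  4  4
  b 0  1  2  3  4  4  4  4
LCS: 'daac'
LCS length = 4

4


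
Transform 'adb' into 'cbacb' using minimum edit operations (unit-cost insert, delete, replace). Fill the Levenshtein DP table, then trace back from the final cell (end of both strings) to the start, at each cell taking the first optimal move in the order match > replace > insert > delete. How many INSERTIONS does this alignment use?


Edit distance = 3. Backtracking from cell (3, 5) with preference match > replace > insert > delete,
then listing the resulting alignment 'adb' -> 'cbacb' left to right:
  Step 1: insert 'c' [insertion #1]
  Step 2: insert 'b' [insertion #2]
  Step 3: keep 'a'
  Step 4: replace d->c
  Step 5: keep 'b'
Total insertions: 2

2


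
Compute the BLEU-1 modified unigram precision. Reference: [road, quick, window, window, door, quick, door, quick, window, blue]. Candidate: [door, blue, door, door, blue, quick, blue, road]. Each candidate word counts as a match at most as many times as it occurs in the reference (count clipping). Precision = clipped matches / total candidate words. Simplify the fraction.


Reference word counts: {'blue': 1, 'door': 2, 'quick': 3, 'road': 1, 'window': 3}
Checking each candidate word (with clipping):
  'door' -> in reference (ref count 2, used 1/2) -> match (matches: 1)
  'blue' -> in reference (ref count 1, used 1/1) -> match (matches: 2)
  'door' -> in reference (ref count 2, used 2/2) -> match (matches: 3)
  'door' -> ref count 2 already used up (2/2) -> clipped, no match (matches: 3)
  'blue' -> ref count 1 already used up (1/1) -> clipped, no match (matches: 3)
  'quick' -> in reference (ref count 3, used 1/3) -> match (matches: 4)
  'blue' -> ref count 1 already used up (1/1) -> clipped, no match (matches: 4)
  'road' -> in reference (ref count 1, used 1/1) -> match (matches: 5)
Clipped matches: 5, Candidate length: 8
Precision = 5/8

5/8


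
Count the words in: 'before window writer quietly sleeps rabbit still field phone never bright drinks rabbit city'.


Counting words by splitting on spaces:
  Word 1: 'before'
  Word 2: 'window'
  Word 3: 'writer'
  Word 4: 'quietly'
  Word 5: 'sleeps'
  Word 6: 'rabbit'
  Word 7: 'still'
  Word 8: 'field'
  Word 9: 'phone'
  Word 10: 'never'
  Word 11: 'bright'
  Word 12: 'drinks'
  Word 13: 'rabbit'
  Word 14: 'city'
Total words: 14

14


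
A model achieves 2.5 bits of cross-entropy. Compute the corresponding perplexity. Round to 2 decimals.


Perplexity formula: PP = 2^H
H = 2.5
PP = 2^2.5
Decompose: 2^2.5 = 2^2 * 2^0.5 = 2^2 * sqrt(2)
2^2 = 4, sqrt(2) ~ 1.4142136
PP ~ 4 * 1.4142136 = 5.6568544
Rounded to 2 decimals: 5.66

5.66


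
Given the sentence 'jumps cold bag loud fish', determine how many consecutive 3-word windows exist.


Word trigrams from [5] words:
  Trigram 1: (jumps cold bag)
  Trigram 2: (cold bag loud)
  Trigram 3: (bag loud fish)
Total word trigrams: 5 - 2 = 3

3


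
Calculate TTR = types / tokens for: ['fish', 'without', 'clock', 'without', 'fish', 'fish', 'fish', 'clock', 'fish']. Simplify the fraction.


Tokens: 9
Unique types: ('clock', 'fish', 'without') = 3
TTR = 3/9
Simplify: divide both by 3 -> 1/3
TTR = 1/3

1/3


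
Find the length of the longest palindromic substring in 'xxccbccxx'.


Scanning 'xxccbccxx' for palindromic substrings.
Substring at positions 0-8: 'xxccbccxx'.
Check: reverse('xxccbccxx') = 'xxccbccxx' -> palindrome confirmed.
No longer palindromic substring exists; longest length = 9

9


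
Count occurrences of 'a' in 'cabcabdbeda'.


Scanning 'cabcabdbeda' for 'a':
  Position 1: 'a' -> MATCH (count: 1)
  Position 4: 'a' -> MATCH (count: 2)
  Position 10: 'a' -> MATCH (count: 3)
Total occurrences of 'a': 3

3


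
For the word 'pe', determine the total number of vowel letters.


Scanning each character of 'pe':
  Position 1: 'p' -> consonant (running count: 0)
  Position 2: 'e' -> vowel (running count: 1)
Total vowels: 1

1


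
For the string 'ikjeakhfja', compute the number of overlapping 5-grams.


String 'ikjeakhfja' has length L = 10.
Number of overlapping n-grams = L - n + 1
Substituting: 10 - 5 + 1 = 6

6


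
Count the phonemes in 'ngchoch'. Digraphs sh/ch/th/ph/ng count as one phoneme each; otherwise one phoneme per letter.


Parsing 'ngchoch' greedily, digraphs first:
  'ng' -> digraph (1 consonant phoneme) (phonemes so far: 1)
  'ch' -> digraph (1 consonant phoneme) (phonemes so far: 2)
  'o' -> vowel phoneme (phonemes so far: 3)
  'ch' -> digraph (1 consonant phoneme) (phonemes so far: 4)
Total phonemes: 4

4


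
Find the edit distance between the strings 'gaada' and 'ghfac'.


Building DP table for s1='gaada' (len 5) and s2='ghfac' (len 5):
       g  h  f  a  c
    0  1  2  3  4  5
  g 1  0  1  2  3  4
  a 2  1  1  2  2  3
  a 3  2  2  2  2  3
  d 4  3  3  3  3  3
  a 5  4  4  4  3  4
Edit distance = dp[5][5] = 4

4


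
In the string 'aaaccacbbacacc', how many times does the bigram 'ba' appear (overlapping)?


Scanning 'aaaccacbbacacc' for bigram 'ba':
  Position 0: 'aa' -> no
  Position 1: 'aa' -> no
  Position 2: 'ac' -> no
  Position 3: 'cc' -> no
  Position 4: 'ca' -> no
  Position 5: 'ac' -> no
  Position 6: 'cb' -> no
  Position 7: 'bb' -> no
  Position 8: 'ba' -> MATCH
  Position 9: 'ac' -> no
  Position 10: 'ca' -> no
  Position 11: 'ac' -> no
  Position 12: 'cc' -> no
Total matches: 1

1


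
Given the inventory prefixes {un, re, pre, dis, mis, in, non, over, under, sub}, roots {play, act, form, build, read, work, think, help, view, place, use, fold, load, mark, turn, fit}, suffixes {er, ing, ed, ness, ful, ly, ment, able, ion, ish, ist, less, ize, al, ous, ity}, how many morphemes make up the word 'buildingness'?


Segmenting 'buildingness' against the inventory:
  'build' -> root (morpheme 1)
  'ing' -> suffix (morpheme 2)
  'ness' -> suffix (morpheme 3)
Total morphemes: 3

3


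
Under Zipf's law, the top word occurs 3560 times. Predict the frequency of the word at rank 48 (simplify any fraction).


Zipf's law: freq(rank) = f1 / rank
f1 = 3560, rank = 48
freq = 3560 / 48
GCD(3560, 48) = 8
Simplified: 445/6

445/6


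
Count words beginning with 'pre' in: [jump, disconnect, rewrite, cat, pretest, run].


Checking each word for prefix 'pre':
  'jump' -> no (count: 0)
  'disconnect' -> no (count: 0)
  'rewrite' -> no (count: 0)
  'cat' -> no (count: 0)
  'pretest' -> YES, starts with 'pre' (count: 1)
  'run' -> no (count: 1)
Total with prefix 'pre': 1

1


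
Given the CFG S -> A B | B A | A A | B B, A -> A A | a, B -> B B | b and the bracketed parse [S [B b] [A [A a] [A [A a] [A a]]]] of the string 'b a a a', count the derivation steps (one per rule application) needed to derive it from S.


Every bracketed nonterminal node [X ...] in the tree is produced by exactly one rule application.
Reading the tree off as a leftmost derivation:
  Step 1: S  =>  B A   (applied S -> B A)
  Step 2: B A  =>  b A   (applied B -> b)
  Step 3: b A  =>  b A A   (applied A -> A A)
  Step 4: b A A  =>  b a A   (applied A -> a)
  Step 5: b a A  =>  b a A A   (applied A -> A A)
  Step 6: b a A A  =>  b a a A   (applied A -> a)
  Step 7: b a a A  =>  b a a a   (applied A -> a)
Final yield: b a a a
Total rewrite steps: 7

7


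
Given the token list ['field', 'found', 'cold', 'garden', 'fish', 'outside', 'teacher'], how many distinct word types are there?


Listing all tokens and tracking unique types:
  Token 1: 'field' -> NEW (unique so far: 1)
  Token 2: 'found' -> NEW (unique so far: 2)
  Token 3: 'cold' -> NEW (unique so far: 3)
  Token 4: 'garden' -> NEW (unique so far: 4)
  Token 5: 'fish' -> NEW (unique so far: 5)
  Token 6: 'outside' -> NEW (unique so far: 6)
  Token 7: 'teacher' -> NEW (unique so far: 7)
Unique types: ('cold', 'field', 'fish', 'found', 'garden', 'outside', 'teacher')
Vocabulary size: 7

7


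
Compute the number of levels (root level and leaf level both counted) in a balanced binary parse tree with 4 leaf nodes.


In a balanced binary tree with n leaves the deepest leaf is ceil(log2(n)) edges below the root,
so counting node levels inclusive of root and leaves gives ceil(log2(n)) + 1 levels.
log2(4) = 2.0000
ceil(2.0000) = 2
levels = 2 + 1 = 3

3


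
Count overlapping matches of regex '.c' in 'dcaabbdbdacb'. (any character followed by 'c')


Pattern: .c means any character followed by 'c'.
Scanning 'dcaabbdbdacb' position-by-position:
  Pos 0: window 'dc' -> MATCH
  Pos 1: window 'ca' -> no
  Pos 2: window 'aa' -> no
  Pos 3: window 'ab' -> no
  Pos 4: window 'bb' -> no
  Pos 5: window 'bd' -> no
  Pos 6: window 'db' -> no
  Pos 7: window 'bd' -> no
  Pos 8: window 'da' -> no
  Pos 9: window 'ac' -> MATCH
  Pos 10: window 'cb' -> no
  Pos 11: window 'b' -> no
Total matches: 2

2


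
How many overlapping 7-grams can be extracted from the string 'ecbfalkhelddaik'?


String 'ecbfalkhelddaik' has length L = 15.
Number of overlapping n-grams = L - n + 1
Substituting: 15 - 7 + 1 = 9

9


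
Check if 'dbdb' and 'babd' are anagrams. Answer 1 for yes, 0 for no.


Sort characters of 'dbdb': 'bbdd'
Sort characters of 'babd': 'abbd'
Sorted forms differ -> they are NOT anagrams
Result: 0

0


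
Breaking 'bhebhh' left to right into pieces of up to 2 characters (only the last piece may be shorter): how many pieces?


'bhebhh' has 6 characters.
Chunking with max size 2:
  Chunk 1: 'bh' (positions 0-1)
  Chunk 2: 'eb' (positions 2-3)
  Chunk 3: 'hh' (positions 4-5)
Total chunks: ceil(6 / 2) = 3

3


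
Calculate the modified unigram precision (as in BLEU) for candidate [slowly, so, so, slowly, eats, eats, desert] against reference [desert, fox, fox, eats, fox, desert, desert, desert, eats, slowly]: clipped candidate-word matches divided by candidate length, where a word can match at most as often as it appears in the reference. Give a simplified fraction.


Reference word counts: {'desert': 4, 'eats': 2, 'fox': 3, 'slowly': 1}
Checking each candidate word (with clipping):
  'slowly' -> in reference (ref count 1, used 1/1) -> match (matches: 1)
  'so' -> not in reference -> no match (matches: 1)
  'so' -> not in reference -> no match (matches: 1)
  'slowly' -> ref count 1 already used up (1/1) -> clipped, no match (matches: 1)
  'eats' -> in reference (ref count 2, used 1/2) -> match (matches: 2)
  'eats' -> in reference (ref count 2, used 2/2) -> match (matches: 3)
  'desert' -> in reference (ref count 4, used 1/4) -> match (matches: 4)
Clipped matches: 4, Candidate length: 7
Precision = 4/7

4/7


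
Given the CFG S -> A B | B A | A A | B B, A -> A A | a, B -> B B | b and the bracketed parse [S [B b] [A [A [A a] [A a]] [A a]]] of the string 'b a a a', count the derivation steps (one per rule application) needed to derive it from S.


Every bracketed nonterminal node [X ...] in the tree is produced by exactly one rule application.
Reading the tree off as a leftmost derivation:
  Step 1: S  =>  B A   (applied S -> B A)
  Step 2: B A  =>  b A   (applied B -> b)
  Step 3: b A  =>  b A A   (applied A -> A A)
  Step 4: b A A  =>  b A A A   (applied A -> A A)
  Step 5: b A A A  =>  b a A A   (applied A -> a)
  Step 6: b a A A  =>  b a a A   (applied A -> a)
  Step 7: b a a A  =>  b a a a   (applied A -> a)
Final yield: b a a a
Total rewrite steps: 7

7


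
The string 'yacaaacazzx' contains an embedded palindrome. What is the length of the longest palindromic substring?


Scanning 'yacaaacazzx' for palindromic substrings.
Substring at positions 1-7: 'acaaaca'.
Check: reverse('acaaaca') = 'acaaaca' -> palindrome confirmed.
Neighbouring characters ('y' / 'z') break symmetry, so it cannot extend further.
No longer palindromic substring exists; longest length = 7

7


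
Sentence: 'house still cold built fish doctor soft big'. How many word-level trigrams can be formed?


Word trigrams from [8] words:
  Trigram 1: (house still cold)
  Trigram 2: (still cold built)
  Trigram 3: (cold built fish)
  Trigram 4: (built fish doctor)
  Trigram 5: (fish doctor soft)
  Trigram 6: (doctor soft big)
Total word trigrams: 8 - 2 = 6

6


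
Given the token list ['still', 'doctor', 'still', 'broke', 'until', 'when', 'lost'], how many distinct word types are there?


Listing all tokens and tracking unique types:
  Token 1: 'still' -> NEW (unique so far: 1)
  Token 2: 'doctor' -> NEW (unique so far: 2)
  Token 3: 'still' -> duplicate (unique so far: 2)
  Token 4: 'broke' -> NEW (unique so far: 3)
  Token 5: 'until' -> NEW (unique so far: 4)
  Token 6: 'when' -> NEW (unique so far: 5)
  Token 7: 'lost' -> NEW (unique so far: 6)
Unique types: ('broke', 'doctor', 'lost', 'still', 'until', 'when')
Vocabulary size: 6

6


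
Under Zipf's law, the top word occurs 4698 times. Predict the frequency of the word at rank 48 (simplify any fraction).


Zipf's law: freq(rank) = f1 / rank
f1 = 4698, rank = 48
freq = 4698 / 48
GCD(4698, 48) = 6
Simplified: 783/8

783/8


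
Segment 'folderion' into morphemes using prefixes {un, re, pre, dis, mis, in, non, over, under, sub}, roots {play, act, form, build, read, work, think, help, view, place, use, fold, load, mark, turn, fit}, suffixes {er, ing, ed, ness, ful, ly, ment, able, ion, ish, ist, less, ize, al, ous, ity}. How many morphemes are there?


Segmenting 'folderion' against the inventory:
  'fold' -> root (morpheme 1)
  'er' -> suffix (morpheme 2)
  'ion' -> suffix (morpheme 3)
Total morphemes: 3

3


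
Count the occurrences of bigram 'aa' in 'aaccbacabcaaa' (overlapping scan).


Scanning 'aaccbacabcaaa' for bigram 'aa':
  Position 0: 'aa' -> MATCH
  Position 1: 'ac' -> no
  Position 2: 'cc' -> no
  Position 3: 'cb' -> no
  Position 4: 'ba' -> no
  Position 5: 'ac' -> no
  Position 6: 'ca' -> no
  Position 7: 'ab' -> no
  Position 8: 'bc' -> no
  Position 9: 'ca' -> no
  Position 10: 'aa' -> MATCH
  Position 11: 'aa' -> MATCH
Total matches: 3

3


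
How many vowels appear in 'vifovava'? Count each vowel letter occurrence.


Scanning each character of 'vifovava':
  Position 1: 'v' -> consonant (running count: 0)
  Position 2: 'i' -> vowel (running count: 1)
  Position 3: 'f' -> consonant (running count: 1)
  Position 4: 'o' -> vowel (running count: 2)
  Position 5: 'v' -> consonant (running count: 2)
  Position 6: 'a' -> vowel (running count: 3)
  Position 7: 'v' -> consonant (running count: 3)
  Position 8: 'a' -> vowel (running count: 4)
Total vowels: 4

4


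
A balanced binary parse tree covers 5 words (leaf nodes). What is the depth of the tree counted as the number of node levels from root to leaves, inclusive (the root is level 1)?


In a balanced binary tree with n leaves the deepest leaf is ceil(log2(n)) edges below the root,
so counting node levels inclusive of root and leaves gives ceil(log2(n)) + 1 levels.
log2(5) = 2.3219
ceil(2.3219) = 3
levels = 3 + 1 = 4

4


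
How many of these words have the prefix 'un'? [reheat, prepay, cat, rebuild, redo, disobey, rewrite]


Checking each word for prefix 'un':
  'reheat' -> no (count: 0)
  'prepay' -> no (count: 0)
  'cat' -> no (count: 0)
  'rebuild' -> no (count: 0)
  'redo' -> no (count: 0)
  'disobey' -> no (count: 0)
  'rewrite' -> no (count: 0)
Total with prefix 'un': 0

0


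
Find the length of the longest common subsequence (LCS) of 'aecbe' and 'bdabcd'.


DP table for LCS of 'aecbe' and 'bdabcd':
       b  d  a  b  c  d
    0  0  0  0  0  0  0
  a 0  0  0  1  1  1  1
  e 0  0  0  1  1  1  1
  c 0  0  0  1  1  2  2
  b 0  1  1  1  2  2  2
  e 0  1  1  1  2  2  2
LCS: 'ac'
LCS length = 2

2


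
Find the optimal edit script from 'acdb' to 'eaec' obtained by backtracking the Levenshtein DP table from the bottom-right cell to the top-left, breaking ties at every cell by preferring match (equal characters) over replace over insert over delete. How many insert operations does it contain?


Edit distance = 4. Backtracking from cell (4, 4) with preference match > replace > insert > delete,
then listing the resulting alignment 'acdb' -> 'eaec' left to right:
  Step 1: replace a->e
  Step 2: replace c->a
  Step 3: replace d->e
  Step 4: replace b->c
Total insertions: 0

0


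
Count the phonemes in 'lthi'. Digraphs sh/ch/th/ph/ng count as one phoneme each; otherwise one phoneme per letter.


Parsing 'lthi' greedily, digraphs first:
  'l' -> consonant phoneme (phonemes so far: 1)
  'th' -> digraph (1 consonant phoneme) (phonemes so far: 2)
  'i' -> vowel phoneme (phonemes so far: 3)
Total phonemes: 3

3


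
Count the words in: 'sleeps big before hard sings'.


Counting words by splitting on spaces:
  Word 1: 'sleeps'
  Word 2: 'big'
  Word 3: 'before'
  Word 4: 'hard'
  Word 5: 'sings'
Total words: 5

5


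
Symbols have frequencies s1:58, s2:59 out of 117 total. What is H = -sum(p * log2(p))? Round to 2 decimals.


Computing entropy H = -sum(p_i * log2(p_i)):
  s1: p = 58/117 = 0.4957, -p*log2(p) = 0.5019
  s2: p = 59/117 = 0.5043, -p*log2(p) = 0.4981
H = sum of terms = 1.0000
Rounded to 2 decimals: 1.00

1.00


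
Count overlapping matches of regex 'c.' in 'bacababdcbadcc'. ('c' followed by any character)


Pattern: c. means 'c' followed by any character.
Scanning 'bacababdcbadcc' position-by-position:
  Pos 0: window 'ba' -> no
  Pos 1: window 'ac' -> no
  Pos 2: window 'ca' -> MATCH
  Pos 3: window 'ab' -> no
  Pos 4: window 'ba' -> no
  Pos 5: window 'ab' -> no
  Pos 6: window 'bd' -> no
  Pos 7: window 'dc' -> no
  Pos 8: window 'cb' -> MATCH
  Pos 9: window 'ba' -> no
  Pos 10: window 'ad' -> no
  Pos 11: window 'dc' -> no
  Pos 12: window 'cc' -> MATCH
  Pos 13: window 'c' -> no
Total matches: 3

3


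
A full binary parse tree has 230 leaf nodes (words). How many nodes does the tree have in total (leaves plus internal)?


Leaf nodes (terminals): 230
Internal nodes = n - 1 = 230 - 1 = 229
Total = leaves + internal = 230 + 229 = 459

459


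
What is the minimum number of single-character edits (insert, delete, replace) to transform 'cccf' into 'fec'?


Building DP table for s1='cccf' (len 4) and s2='fec' (len 3):
       f  e  c
    0  1  2  3
  c 1  1  2  2
  c 2  2  2  2
  c 3  3  3  2
  f 4  3  4  3
Edit distance = dp[4][3] = 3

3


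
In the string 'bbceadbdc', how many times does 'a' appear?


Scanning 'bbceadbdc' for 'a':
  Position 4: 'a' -> MATCH (count: 1)
Total occurrences of 'a': 1

1


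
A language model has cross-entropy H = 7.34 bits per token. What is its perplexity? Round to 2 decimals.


Perplexity formula: PP = 2^H
H = 7.34
PP = 2^7.34
Decompose: 2^7.34 = 2^7 * 2^0.34
2^7 = 128, 2^0.34 ~ 1.2657566
PP ~ 128 * 1.2657566 = 162.0168448
Rounded to 2 decimals: 162.02

162.02


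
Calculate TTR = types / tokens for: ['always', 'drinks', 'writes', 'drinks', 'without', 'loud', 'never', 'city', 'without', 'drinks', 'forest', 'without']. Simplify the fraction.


Tokens: 12
Unique types: ('always', 'city', 'drinks', 'forest', 'loud', 'never', 'without', 'writes') = 8
TTR = 8/12
Simplify: divide both by 4 -> 2/3
TTR = 2/3

2/3


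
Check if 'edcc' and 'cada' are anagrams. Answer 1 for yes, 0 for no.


Sort characters of 'edcc': 'ccde'
Sort characters of 'cada': 'aacd'
Sorted forms differ -> they are NOT anagrams
Result: 0

0


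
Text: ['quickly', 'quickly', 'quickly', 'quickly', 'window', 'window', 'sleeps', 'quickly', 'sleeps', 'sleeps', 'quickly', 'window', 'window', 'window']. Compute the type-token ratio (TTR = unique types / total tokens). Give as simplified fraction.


Tokens: 14
Unique types: ('quickly', 'sleeps', 'window') = 3
TTR = 3/14
Already in lowest terms.

3/14


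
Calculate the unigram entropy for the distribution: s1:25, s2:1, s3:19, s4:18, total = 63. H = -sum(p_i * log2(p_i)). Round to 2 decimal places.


Computing entropy H = -sum(p_i * log2(p_i)):
  s1: p = 25/63 = 0.3968, -p*log2(p) = 0.5291
  s2: p = 1/63 = 0.0159, -p*log2(p) = 0.0949
  s3: p = 19/63 = 0.3016, -p*log2(p) = 0.5216
  s4: p = 18/63 = 0.2857, -p*log2(p) = 0.5164
H = sum of terms = 1.6620
Rounded to 2 decimals: 1.66

1.66


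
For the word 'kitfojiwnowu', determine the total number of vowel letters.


Scanning each character of 'kitfojiwnowu':
  Position 1: 'k' -> consonant (running count: 0)
  Position 2: 'i' -> vowel (running count: 1)
  Position 3: 't' -> consonant (running count: 1)
  Position 4: 'f' -> consonant (running count: 1)
  Position 5: 'o' -> vowel (running count: 2)
  Position 6: 'j' -> consonant (running count: 2)
  Position 7: 'i' -> vowel (running count: 3)
  Position 8: 'w' -> consonant (running count: 3)
  Position 9: 'n' -> consonant (running count: 3)
  Position 10: 'o' -> vowel (running count: 4)
  Position 11: 'w' -> consonant (running count: 4)
  Position 12: 'u' -> vowel (running count: 5)
Total vowels: 5

5


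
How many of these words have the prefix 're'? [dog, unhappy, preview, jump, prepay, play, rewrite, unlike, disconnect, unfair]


Checking each word for prefix 're':
  'dog' -> no (count: 0)
  'unhappy' -> no (count: 0)
  'preview' -> no (count: 0)
  'jump' -> no (count: 0)
  'prepay' -> no (count: 0)
  'play' -> no (count: 0)
  'rewrite' -> YES, starts with 're' (count: 1)
  'unlike' -> no (count: 1)
  'disconnect' -> no (count: 1)
  'unfair' -> no (count: 1)
Total with prefix 're': 1

1


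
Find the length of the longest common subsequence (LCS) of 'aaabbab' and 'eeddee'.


DP table for LCS of 'aaabbab' and 'eeddee':
       e  e  d  d  e  e
    0  0  0  0  0  0  0
  a 0  0  0  0  0  0  0
  a 0  0  0  0  0  0  0
  a 0  0  0  0  0  0  0
  b 0  0  0  0  0  0  0
  b 0  0  0  0  0  0  0
  a 0  0  0  0  0  0  0
  b 0  0  0  0  0  0  0
LCS length = 0

0


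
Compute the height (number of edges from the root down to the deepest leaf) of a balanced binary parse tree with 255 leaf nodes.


In a balanced binary tree with n leaves the deepest leaf is ceil(log2(n)) edges below the root.
log2(255) = 7.9944
ceil(7.9944) = 8
height (edges) = 8

8


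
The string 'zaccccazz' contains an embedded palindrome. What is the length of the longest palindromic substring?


Scanning 'zaccccazz' for palindromic substrings.
Substring at positions 0-7: 'zaccccaz'.
Check: reverse('zaccccaz') = 'zaccccaz' -> palindrome confirmed.
Neighbouring characters ('-' / 'z') break symmetry, so it cannot extend further.
No longer palindromic substring exists; longest length = 8

8


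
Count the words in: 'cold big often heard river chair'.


Counting words by splitting on spaces:
  Word 1: 'cold'
  Word 2: 'big'
  Word 3: 'often'
  Word 4: 'heard'
  Word 5: 'river'
  Word 6: 'chair'
Total words: 6

6


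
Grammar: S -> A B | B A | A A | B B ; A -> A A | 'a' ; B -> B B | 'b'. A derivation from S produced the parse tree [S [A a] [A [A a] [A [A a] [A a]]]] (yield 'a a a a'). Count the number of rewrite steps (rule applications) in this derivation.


Every bracketed nonterminal node [X ...] in the tree is produced by exactly one rule application.
Reading the tree off as a leftmost derivation:
  Step 1: S  =>  A A   (applied S -> A A)
  Step 2: A A  =>  a A   (applied A -> a)
  Step 3: a A  =>  a A A   (applied A -> A A)
  Step 4: a A A  =>  a a A   (applied A -> a)
  Step 5: a a A  =>  a a A A   (applied A -> A A)
  Step 6: a a A A  =>  a a a A   (applied A -> a)
  Step 7: a a a A  =>  a a a a   (applied A -> a)
Final yield: a a a a
Total rewrite steps: 7

7


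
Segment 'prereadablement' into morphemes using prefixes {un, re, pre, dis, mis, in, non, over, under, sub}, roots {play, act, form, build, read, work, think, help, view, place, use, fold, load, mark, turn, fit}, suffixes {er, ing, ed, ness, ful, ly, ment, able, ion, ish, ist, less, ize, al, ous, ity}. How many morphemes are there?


Segmenting 'prereadablement' against the inventory:
  'pre' -> prefix (morpheme 1)
  'read' -> root (morpheme 2)
  'able' -> suffix (morpheme 3)
  'ment' -> suffix (morpheme 4)
Total morphemes: 4

4


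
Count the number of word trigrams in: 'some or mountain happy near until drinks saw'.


Word trigrams from [8] words:
  Trigram 1: (some or mountain)
  Trigram 2: (or mountain happy)
  Trigram 3: (mountain happy near)
  Trigram 4: (happy near until)
  Trigram 5: (near until drinks)
  Trigram 6: (until drinks saw)
Total word trigrams: 8 - 2 = 6

6


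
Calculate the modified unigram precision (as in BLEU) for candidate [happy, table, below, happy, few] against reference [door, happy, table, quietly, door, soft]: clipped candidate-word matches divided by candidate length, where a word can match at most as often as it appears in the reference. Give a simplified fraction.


Reference word counts: {'door': 2, 'happy': 1, 'quietly': 1, 'soft': 1, 'table': 1}
Checking each candidate word (with clipping):
  'happy' -> in reference (ref count 1, used 1/1) -> match (matches: 1)
  'table' -> in reference (ref count 1, used 1/1) -> match (matches: 2)
  'below' -> not in reference -> no match (matches: 2)
  'happy' -> ref count 1 already used up (1/1) -> clipped, no match (matches: 2)
  'few' -> not in reference -> no match (matches: 2)
Clipped matches: 2, Candidate length: 5
Precision = 2/5

2/5


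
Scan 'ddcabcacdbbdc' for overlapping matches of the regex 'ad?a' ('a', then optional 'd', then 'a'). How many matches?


Pattern: ad?a means 'a', then optional 'd', then 'a'.
Scanning 'ddcabcacdbbdc' position-by-position:
  Pos 0: window 'ddc' -> no
  Pos 1: window 'dca' -> no
  Pos 2: window 'cab' -> no
  Pos 3: window 'abc' -> no
  Pos 4: window 'bca' -> no
  Pos 5: window 'cac' -> no
  Pos 6: window 'acd' -> no
  Pos 7: window 'cdb' -> no
  Pos 8: window 'dbb' -> no
  Pos 9: window 'bbd' -> no
  Pos 10: window 'bdc' -> no
  Pos 11: window 'dc' -> no
  Pos 12: window 'c' -> no
Total matches: 0

0


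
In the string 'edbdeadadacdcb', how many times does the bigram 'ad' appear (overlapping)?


Scanning 'edbdeadadacdcb' for bigram 'ad':
  Position 0: 'ed' -> no
  Position 1: 'db' -> no
  Position 2: 'bd' -> no
  Position 3: 'de' -> no
  Position 4: 'ea' -> no
  Position 5: 'ad' -> MATCH
  Position 6: 'da' -> no
  Position 7: 'ad' -> MATCH
  Position 8: 'da' -> no
  Position 9: 'ac' -> no
  Position 10: 'cd' -> no
  Position 11: 'dc' -> no
  Position 12: 'cb' -> no
Total matches: 2

2


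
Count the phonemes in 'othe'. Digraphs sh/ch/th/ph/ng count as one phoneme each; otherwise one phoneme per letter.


Parsing 'othe' greedily, digraphs first:
  'o' -> vowel phoneme (phonemes so far: 1)
  'th' -> digraph (1 consonant phoneme) (phonemes so far: 2)
  'e' -> vowel phoneme (phonemes so far: 3)
Total phonemes: 3

3


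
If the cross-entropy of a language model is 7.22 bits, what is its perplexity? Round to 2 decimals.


Perplexity formula: PP = 2^H
H = 7.22
PP = 2^7.22
Decompose: 2^7.22 = 2^7 * 2^0.22
2^7 = 128, 2^0.22 ~ 1.1647336
PP ~ 128 * 1.1647336 = 149.0859008
Rounded to 2 decimals: 149.09

149.09


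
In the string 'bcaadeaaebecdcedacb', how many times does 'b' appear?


Scanning 'bcaadeaaebecdcedacb' for 'b':
  Position 0: 'b' -> MATCH (count: 1)
  Position 9: 'b' -> MATCH (count: 2)
  Position 18: 'b' -> MATCH (count: 3)
Total occurrences of 'b': 3

3


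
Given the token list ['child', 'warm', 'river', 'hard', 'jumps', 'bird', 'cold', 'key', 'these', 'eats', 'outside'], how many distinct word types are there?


Listing all tokens and tracking unique types:
  Token 1: 'child' -> NEW (unique so far: 1)
  Token 2: 'warm' -> NEW (unique so far: 2)
  Token 3: 'river' -> NEW (unique so far: 3)
  Token 4: 'hard' -> NEW (unique so far: 4)
  Token 5: 'jumps' -> NEW (unique so far: 5)
  Token 6: 'bird' -> NEW (unique so far: 6)
  Token 7: 'cold' -> NEW (unique so far: 7)
  Token 8: 'key' -> NEW (unique so far: 8)
  Token 9: 'these' -> NEW (unique so far: 9)
  Token 10: 'eats' -> NEW (unique so far: 10)
  Token 11: 'outside' -> NEW (unique so far: 11)
Unique types: ('bird', 'child', 'cold', 'eats', 'hard', 'jumps', 'key', 'outside', 'river', 'these', 'warm')
Vocabulary size: 11

11


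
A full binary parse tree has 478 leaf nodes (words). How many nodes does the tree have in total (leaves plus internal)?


Leaf nodes (terminals): 478
Internal nodes = n - 1 = 478 - 1 = 477
Total = leaves + internal = 478 + 477 = 955

955


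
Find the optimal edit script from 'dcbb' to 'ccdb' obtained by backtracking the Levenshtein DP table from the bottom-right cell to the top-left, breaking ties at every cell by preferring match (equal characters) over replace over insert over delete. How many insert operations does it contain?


Edit distance = 2. Backtracking from cell (4, 4) with preference match > replace > insert > delete,
then listing the resulting alignment 'dcbb' -> 'ccdb' left to right:
  Step 1: replace d->c
  Step 2: keep 'c'
  Step 3: replace b->d
  Step 4: keep 'b'
Total insertions: 0

0


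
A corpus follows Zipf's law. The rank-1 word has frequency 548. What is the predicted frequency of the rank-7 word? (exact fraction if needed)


Zipf's law: freq(rank) = f1 / rank
f1 = 548, rank = 7
freq = 548 / 7
GCD(548, 7) = 1
Simplified: 548/7

548/7


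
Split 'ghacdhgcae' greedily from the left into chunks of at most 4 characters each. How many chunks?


'ghacdhgcae' has 10 characters.
Chunking with max size 4:
  Chunk 1: 'ghac' (positions 0-3)
  Chunk 2: 'dhgc' (positions 4-7)
  Chunk 3: 'ae' (positions 8-9)
Total chunks: ceil(10 / 4) = 3

3


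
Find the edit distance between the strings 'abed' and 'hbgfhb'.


Building DP table for s1='abed' (len 4) and s2='hbgfhb' (len 6):
       h  b  g  f  h  b
    0  1  2  3  4  5  6
  a 1  1  2  3  4  5  6
  b 2  2  1  2  3  4  5
  e 3  3  2  2  3  4  5
  d 4  4  3  3  3  4  5
Edit distance = dp[4][6] = 5

5


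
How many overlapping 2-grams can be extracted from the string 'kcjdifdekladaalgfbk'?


String 'kcjdifdekladaalgfbk' has length L = 19.
Number of overlapping n-grams = L - n + 1
Substituting: 19 - 2 + 1 = 18

18


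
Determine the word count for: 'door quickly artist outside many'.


Counting words by splitting on spaces:
  Word 1: 'door'
  Word 2: 'quickly'
  Word 3: 'artist'
  Word 4: 'outside'
  Word 5: 'many'
Total words: 5

5


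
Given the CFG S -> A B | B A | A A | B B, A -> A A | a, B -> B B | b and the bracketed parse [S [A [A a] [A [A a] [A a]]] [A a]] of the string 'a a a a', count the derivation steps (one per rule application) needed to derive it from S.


Every bracketed nonterminal node [X ...] in the tree is produced by exactly one rule application.
Reading the tree off as a leftmost derivation:
  Step 1: S  =>  A A   (applied S -> A A)
  Step 2: A A  =>  A A A   (applied A -> A A)
  Step 3: A A A  =>  a A A   (applied A -> a)
  Step 4: a A A  =>  a A A A   (applied A -> A A)
  Step 5: a A A A  =>  a a A A   (applied A -> a)
  Step 6: a a A A  =>  a a a A   (applied A -> a)
  Step 7: a a a A  =>  a a a a   (applied A -> a)
Final yield: a a a a
Total rewrite steps: 7

7


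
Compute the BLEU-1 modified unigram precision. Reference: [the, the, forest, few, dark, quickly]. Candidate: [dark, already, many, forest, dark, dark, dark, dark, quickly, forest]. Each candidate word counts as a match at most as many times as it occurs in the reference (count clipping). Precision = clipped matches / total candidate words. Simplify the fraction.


Reference word counts: {'dark': 1, 'few': 1, 'forest': 1, 'quickly': 1, 'the': 2}
Checking each candidate word (with clipping):
  'dark' -> in reference (ref count 1, used 1/1) -> match (matches: 1)
  'already' -> not in reference -> no match (matches: 1)
  'many' -> not in reference -> no match (matches: 1)
  'forest' -> in reference (ref count 1, used 1/1) -> match (matches: 2)
  'dark' -> ref count 1 already used up (1/1) -> clipped, no match (matches: 2)
  'dark' -> ref count 1 already used up (1/1) -> clipped, no match (matches: 2)
  'dark' -> ref count 1 already used up (1/1) -> clipped, no match (matches: 2)
  'dark' -> ref count 1 already used up (1/1) -> clipped, no match (matches: 2)
  'quickly' -> in reference (ref count 1, used 1/1) -> match (matches: 3)
  'forest' -> ref count 1 already used up (1/1) -> clipped, no match (matches: 3)
Clipped matches: 3, Candidate length: 10
Precision = 3/10

3/10


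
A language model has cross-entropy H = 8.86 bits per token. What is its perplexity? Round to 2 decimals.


Perplexity formula: PP = 2^H
H = 8.86
PP = 2^8.86
Decompose: 2^8.86 = 2^8 * 2^0.86
2^8 = 256, 2^0.86 ~ 1.8150383
PP ~ 256 * 1.8150383 = 464.6498048
Rounded to 2 decimals: 464.65

464.65


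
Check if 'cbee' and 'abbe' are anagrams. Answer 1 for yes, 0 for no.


Sort characters of 'cbee': 'bcee'
Sort characters of 'abbe': 'abbe'
Sorted forms differ -> they are NOT anagrams
Result: 0

0


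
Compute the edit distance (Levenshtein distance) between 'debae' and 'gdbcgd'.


Building DP table for s1='debae' (len 5) and s2='gdbcgd' (len 6):
       g  d  b  c  g  d
    0  1  2  3  4  5  6
  d 1  1  1  2  3  4  5
  e 2  2  2  2  3  4  5
  b 3  3  3  2  3  4  5
  a 4  4  4  3  3  4  5
  e 5  5  5  4  4  4  5
Edit distance = dp[5][6] = 5

5
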